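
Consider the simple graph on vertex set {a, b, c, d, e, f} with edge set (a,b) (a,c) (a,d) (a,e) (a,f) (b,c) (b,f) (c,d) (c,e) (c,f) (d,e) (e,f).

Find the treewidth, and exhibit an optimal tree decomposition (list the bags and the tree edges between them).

Treewidth 3.
One such decomposition:
Bags: B1 = {a, c, d, e}  B2 = {a, c, e, f}  B3 = {a, b, c, f}
Tree: B1–B2, B2–B3

The largest bag has 4 vertices, giving width 3; this decomposition certifies tw(G) ≤ 3. On the other hand G contains the 4-clique {a, c, d, e}. A clique must lie in a single bag of any decomposition, so no decomposition can have width below 3. Therefore the treewidth is 3.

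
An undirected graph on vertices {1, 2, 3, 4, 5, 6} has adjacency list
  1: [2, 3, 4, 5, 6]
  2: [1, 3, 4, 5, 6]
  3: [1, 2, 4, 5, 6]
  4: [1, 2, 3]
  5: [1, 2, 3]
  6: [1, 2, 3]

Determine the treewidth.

3

A width-3 tree decomposition is:
Bags: B1 = {1, 2, 3, 4}  B2 = {1, 2, 3, 5}  B3 = {1, 2, 3, 6}
Tree: B1–B2, B1–B3
Every bag has size at most 4, so the width is 4 − 1 = 3 and tw(G) ≤ 3. For the lower bound, the 4 vertices {1, 2, 3, 4} are pairwise adjacent, and any tree decomposition puts a clique entirely inside one bag — forcing width ≥ 3. Hence tw(G) = 3 exactly.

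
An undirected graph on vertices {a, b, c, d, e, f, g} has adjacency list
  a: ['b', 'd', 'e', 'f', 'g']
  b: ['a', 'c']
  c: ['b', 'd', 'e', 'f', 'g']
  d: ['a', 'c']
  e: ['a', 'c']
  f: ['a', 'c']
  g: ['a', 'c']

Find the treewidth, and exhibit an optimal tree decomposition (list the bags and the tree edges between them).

Treewidth 2.
One optimal decomposition is:
Bags: B1 = {a, c, f}  B2 = {a, c, g}  B3 = {a, c, e}  B4 = {a, b, c}  B5 = {a, c, d}
Tree: B1–B2, B2–B3, B3–B4, B4–B5

Each bag holds 3 vertices, so the decomposition has width 2, which upper-bounds the treewidth. Since c–f–a–g–c is a cycle in G, G is not acyclic. Forests are exactly the graphs of treewidth ≤ 1, so tw(G) ≥ 2. Hence tw(G) = 2 exactly.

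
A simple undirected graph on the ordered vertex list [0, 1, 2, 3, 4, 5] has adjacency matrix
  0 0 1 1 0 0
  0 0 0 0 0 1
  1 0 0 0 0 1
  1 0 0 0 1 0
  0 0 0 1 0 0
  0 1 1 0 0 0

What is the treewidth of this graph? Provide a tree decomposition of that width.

Every bag has size at most 2, so the width is 2 − 1 = 1 and tw(G) ≤ 1. G has an edge, so its treewidth is at least 1. The upper and lower bounds meet at 1, so that is the treewidth.

Treewidth 1.
Bags: B1 = {1, 5}  B2 = {2, 5}  B3 = {0, 2}  B4 = {0, 3}  B5 = {3, 4}
Tree: B1–B2, B2–B3, B3–B4, B4–B5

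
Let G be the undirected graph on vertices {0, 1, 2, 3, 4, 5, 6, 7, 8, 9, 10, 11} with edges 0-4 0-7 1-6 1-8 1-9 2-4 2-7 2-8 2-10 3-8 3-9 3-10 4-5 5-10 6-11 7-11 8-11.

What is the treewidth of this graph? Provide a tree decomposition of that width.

The largest bag has 4 vertices, giving width 3; this decomposition certifies tw(G) ≤ 3. For the lower bound: the 4 vertex sets {0,4,5}, {7}, {2}, {3,8,10,11} are disjoint, each induces a connected subgraph, and every pair is joined by at least one edge of G. Contracting each set to a single vertex therefore yields K_{4} as a minor, and since treewidth is minor-monotone, tw(G) ≥ tw(K_{4}) = 3. Therefore the treewidth is 3.

Treewidth 3.
Bags: B1 = {0, 4, 5, 7}  B2 = {2, 4, 5, 7}  B3 = {2, 5, 7, 10}  B4 = {2, 7, 10, 11}  B5 = {2, 8, 10, 11}  B6 = {3, 8, 10, 11}  B7 = {3, 6, 8, 11}  B8 = {1, 3, 6, 8}  B9 = {1, 3, 6, 9}
Tree: B1–B2, B2–B3, B3–B4, B4–B5, B5–B6, B6–B7, B7–B8, B8–B9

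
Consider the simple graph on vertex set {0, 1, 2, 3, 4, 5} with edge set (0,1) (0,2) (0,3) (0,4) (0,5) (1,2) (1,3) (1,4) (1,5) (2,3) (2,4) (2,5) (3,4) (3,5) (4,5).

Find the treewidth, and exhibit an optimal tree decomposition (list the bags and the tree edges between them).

A single bag containing all 6 vertices is trivially a valid decomposition of width 5. For the lower bound, the 6 vertices {0, 1, 2, 3, 4, 5} are pairwise adjacent, and any tree decomposition puts a clique entirely inside one bag — forcing width ≥ 5. Hence tw(G) = 5 exactly.

Treewidth 5.
One optimal decomposition is:
Bags: B1 = {0, 1, 2, 3, 4, 5}
Tree: (single bag)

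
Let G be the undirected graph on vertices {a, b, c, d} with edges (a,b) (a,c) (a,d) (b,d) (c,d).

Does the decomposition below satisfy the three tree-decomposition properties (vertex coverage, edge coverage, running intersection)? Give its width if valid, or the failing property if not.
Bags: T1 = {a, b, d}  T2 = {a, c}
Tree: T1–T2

A tree decomposition must satisfy three properties: every vertex lies in some bag; for every edge, both endpoints lie together in some bag; and for every vertex, the bags containing it form a connected subtree. Here edge (d,c) lies in no bag, so the decomposition is invalid.

No — edge (d,c) lies in no bag.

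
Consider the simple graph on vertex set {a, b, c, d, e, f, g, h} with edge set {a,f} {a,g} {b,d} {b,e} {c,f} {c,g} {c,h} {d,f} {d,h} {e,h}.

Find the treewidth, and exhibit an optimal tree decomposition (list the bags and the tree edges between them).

Treewidth 2.
One such decomposition:
Bags: B1 = {a, f, g}  B2 = {c, f, g}  B3 = {c, d, f}  B4 = {c, d, h}  B5 = {b, d, h}  B6 = {b, e, h}
Tree: B1–B2, B2–B3, B3–B4, B4–B5, B5–B6

The largest bag has 3 vertices, giving width 2; this decomposition certifies tw(G) ≤ 2. For the lower bound, G contains the cycle a–g–c–f–a, so G is not a forest; only forests have treewidth ≤ 1, hence tw(G) ≥ 2. Hence tw(G) = 2 exactly.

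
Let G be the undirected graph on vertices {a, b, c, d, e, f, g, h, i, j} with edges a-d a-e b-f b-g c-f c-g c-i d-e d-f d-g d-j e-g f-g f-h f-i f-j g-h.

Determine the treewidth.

A width-2 tree decomposition is:
Bags: B1 = {d, f, j}  B2 = {d, f, g}  B3 = {c, f, g}  B4 = {f, g, h}  B5 = {d, e, g}  B6 = {c, f, i}  B7 = {b, f, g}  B8 = {a, d, e}
Tree: B1–B2, B2–B3, B3–B4, B2–B5, B3–B6, B2–B7, B5–B8
Each bag holds 3 vertices, so the decomposition has width 2, which upper-bounds the treewidth. On the other hand G contains the 3-clique {a, d, e}. A clique must lie in a single bag of any decomposition, so no decomposition can have width below 2. Combining the bounds, tw(G) = 2.

2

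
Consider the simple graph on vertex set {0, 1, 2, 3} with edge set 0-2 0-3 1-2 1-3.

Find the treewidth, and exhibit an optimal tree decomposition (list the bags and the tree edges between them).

Treewidth 2.
One optimal decomposition is:
Bags: B1 = {1, 2, 3}  B2 = {0, 2, 3}
Tree: B1–B2

The largest bag has 3 vertices, giving width 2; this decomposition certifies tw(G) ≤ 2. The edges 2–1–3–0–2 form a cycle, so G is not a tree and its treewidth is at least 2. The upper and lower bounds meet at 2, so that is the treewidth.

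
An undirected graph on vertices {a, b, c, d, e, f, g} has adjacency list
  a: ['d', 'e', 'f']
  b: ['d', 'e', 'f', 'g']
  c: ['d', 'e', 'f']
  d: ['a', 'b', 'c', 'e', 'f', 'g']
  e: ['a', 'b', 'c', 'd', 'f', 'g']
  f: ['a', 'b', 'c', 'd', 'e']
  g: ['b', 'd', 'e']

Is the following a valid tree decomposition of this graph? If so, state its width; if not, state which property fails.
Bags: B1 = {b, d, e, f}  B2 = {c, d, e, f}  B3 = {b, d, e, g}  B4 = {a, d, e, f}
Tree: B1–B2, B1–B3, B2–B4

Yes; width 3.

Every vertex of G appears in some bag (union = {a, b, c, d, e, f, g}); every edge is covered by a bag; and for each vertex v the set of bags containing v is connected in the bag tree. The decomposition is therefore valid. The largest bag has 4 vertices, so the width is 3.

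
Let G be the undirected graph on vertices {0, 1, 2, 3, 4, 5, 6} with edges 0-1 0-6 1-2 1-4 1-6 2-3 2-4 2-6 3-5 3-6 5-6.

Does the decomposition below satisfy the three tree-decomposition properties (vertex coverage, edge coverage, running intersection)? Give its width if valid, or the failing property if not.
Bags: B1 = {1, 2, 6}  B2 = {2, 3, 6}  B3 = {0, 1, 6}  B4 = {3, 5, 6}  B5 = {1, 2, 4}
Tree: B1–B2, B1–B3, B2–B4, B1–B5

Checking the three conditions: (i) the bags cover all of {0, 1, 2, 3, 4, 5, 6}; (ii) for each edge, some bag contains both endpoints; (iii) the bags containing any fixed vertex form a subtree. All hold, so the decomposition is valid with width 3 − 1 = 2.

Yes; width 2.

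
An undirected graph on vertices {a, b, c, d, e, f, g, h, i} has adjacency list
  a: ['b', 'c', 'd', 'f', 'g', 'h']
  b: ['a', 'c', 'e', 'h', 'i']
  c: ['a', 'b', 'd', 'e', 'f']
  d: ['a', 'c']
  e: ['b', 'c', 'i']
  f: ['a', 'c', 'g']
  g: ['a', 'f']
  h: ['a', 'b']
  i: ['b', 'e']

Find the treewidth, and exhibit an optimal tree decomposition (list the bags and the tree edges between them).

Treewidth 2.
One optimal decomposition is:
Bags: B1 = {a, b, c}  B2 = {b, c, e}  B3 = {a, c, d}  B4 = {a, b, h}  B5 = {b, e, i}  B6 = {a, c, f}  B7 = {a, f, g}
Tree: B1–B2, B1–B3, B1–B4, B2–B5, B1–B6, B6–B7

Each bag holds 3 vertices, so the decomposition has width 2, which upper-bounds the treewidth. Conversely, {b, c, e} is a clique of size 3, and the vertices of any clique must share a bag in every tree decomposition; so some bag has ≥ 3 vertices and tw(G) ≥ 2. Combining the bounds, tw(G) = 2.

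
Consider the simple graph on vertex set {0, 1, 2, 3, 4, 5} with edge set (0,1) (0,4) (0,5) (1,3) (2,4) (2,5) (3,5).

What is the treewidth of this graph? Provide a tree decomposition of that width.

Each bag holds 3 vertices, so the decomposition has width 2, which upper-bounds the treewidth. For the lower bound, G contains the cycle 4–2–5–0–4, so G is not a forest; only forests have treewidth ≤ 1, hence tw(G) ≥ 2. The upper and lower bounds meet at 2, so that is the treewidth.

Treewidth 2.
Bags: B1 = {0, 2, 4}  B2 = {0, 2, 5}  B3 = {0, 1, 5}  B4 = {1, 3, 5}
Tree: B1–B2, B2–B3, B3–B4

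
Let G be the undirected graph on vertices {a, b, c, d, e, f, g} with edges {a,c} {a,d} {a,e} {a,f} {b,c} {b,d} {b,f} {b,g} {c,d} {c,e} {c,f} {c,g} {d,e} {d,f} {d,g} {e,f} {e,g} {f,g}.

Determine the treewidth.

A width-4 tree decomposition is:
Bags: B1 = {c, d, e, f, g}  B2 = {b, c, d, f, g}  B3 = {a, c, d, e, f}
Tree: B1–B2, B1–B3
Each bag holds 5 vertices, so the decomposition has width 4, which upper-bounds the treewidth. For the lower bound, the 5 vertices {c, d, e, f, g} are pairwise adjacent, and any tree decomposition puts a clique entirely inside one bag — forcing width ≥ 4. Hence tw(G) = 4 exactly.

4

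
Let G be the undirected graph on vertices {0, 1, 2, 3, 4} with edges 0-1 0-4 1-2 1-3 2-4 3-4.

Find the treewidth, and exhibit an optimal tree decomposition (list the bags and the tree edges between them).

Treewidth 2.
Bags: B1 = {1, 2, 4}  B2 = {1, 3, 4}  B3 = {0, 1, 4}
Tree: B1–B2, B2–B3

The largest bag has 3 vertices, giving width 2; this decomposition certifies tw(G) ≤ 2. The edges 2–1–3–4–2 form a cycle, so G is not a tree and its treewidth is at least 2. The upper and lower bounds meet at 2, so that is the treewidth.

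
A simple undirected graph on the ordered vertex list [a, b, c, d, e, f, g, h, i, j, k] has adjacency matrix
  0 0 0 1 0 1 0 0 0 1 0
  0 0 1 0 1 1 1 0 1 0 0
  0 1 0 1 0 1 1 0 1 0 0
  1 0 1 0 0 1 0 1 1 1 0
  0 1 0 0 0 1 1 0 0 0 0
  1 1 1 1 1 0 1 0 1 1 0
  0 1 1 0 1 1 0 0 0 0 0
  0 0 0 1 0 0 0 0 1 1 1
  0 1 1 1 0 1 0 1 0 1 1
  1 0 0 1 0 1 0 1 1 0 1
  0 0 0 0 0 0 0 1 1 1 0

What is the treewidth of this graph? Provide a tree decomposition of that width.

Every bag has size at most 4, so the width is 4 − 1 = 3 and tw(G) ≤ 3. On the other hand G contains the 4-clique {d, h, i, j}. A clique must lie in a single bag of any decomposition, so no decomposition can have width below 3. Hence tw(G) = 3 exactly.

Treewidth 3.
One optimal decomposition is:
Bags: B1 = {a, d, f, j}  B2 = {d, f, i, j}  B3 = {c, d, f, i}  B4 = {b, c, f, i}  B5 = {b, c, f, g}  B6 = {d, h, i, j}  B7 = {h, i, j, k}  B8 = {b, e, f, g}
Tree: B1–B2, B2–B3, B3–B4, B4–B5, B2–B6, B6–B7, B5–B8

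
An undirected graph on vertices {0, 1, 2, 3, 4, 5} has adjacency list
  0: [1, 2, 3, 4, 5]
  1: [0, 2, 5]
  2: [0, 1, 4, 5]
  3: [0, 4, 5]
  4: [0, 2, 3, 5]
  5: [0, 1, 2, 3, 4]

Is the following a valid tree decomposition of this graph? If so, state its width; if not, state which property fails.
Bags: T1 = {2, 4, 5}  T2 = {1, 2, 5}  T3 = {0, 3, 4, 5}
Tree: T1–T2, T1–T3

No — edge (0,2) lies in no bag.

A tree decomposition must satisfy three properties: every vertex lies in some bag; for every edge, both endpoints lie together in some bag; and for every vertex, the bags containing it form a connected subtree. Here edge (0,2) lies in no bag, so the decomposition is invalid.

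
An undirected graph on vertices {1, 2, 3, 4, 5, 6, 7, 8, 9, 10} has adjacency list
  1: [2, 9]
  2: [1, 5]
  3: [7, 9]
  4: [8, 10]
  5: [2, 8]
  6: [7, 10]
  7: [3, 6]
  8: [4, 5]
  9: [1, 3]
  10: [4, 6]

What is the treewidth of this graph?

A width-2 tree decomposition is:
Bags: B1 = {2, 5, 8}  B2 = {1, 2, 8}  B3 = {1, 8, 9}  B4 = {3, 8, 9}  B5 = {3, 7, 8}  B6 = {6, 7, 8}  B7 = {6, 8, 10}  B8 = {4, 8, 10}
Tree: B1–B2, B2–B3, B3–B4, B4–B5, B5–B6, B6–B7, B7–B8
Every bag has size at most 3, so the width is 3 − 1 = 2 and tw(G) ≤ 2. The edges 8–5–2–1–9–3–7–6–10–4–8 form a cycle, so G is not a tree and its treewidth is at least 2. The upper and lower bounds meet at 2, so that is the treewidth.

2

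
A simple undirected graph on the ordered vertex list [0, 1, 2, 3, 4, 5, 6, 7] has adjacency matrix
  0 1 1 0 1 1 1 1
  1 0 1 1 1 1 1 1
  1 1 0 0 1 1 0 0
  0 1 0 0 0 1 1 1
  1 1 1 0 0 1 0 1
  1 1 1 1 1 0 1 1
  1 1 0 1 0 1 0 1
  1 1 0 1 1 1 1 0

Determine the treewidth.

4

A width-4 tree decomposition is:
Bags: B1 = {0, 1, 4, 5, 7}  B2 = {0, 1, 2, 4, 5}  B3 = {0, 1, 5, 6, 7}  B4 = {1, 3, 5, 6, 7}
Tree: B1–B2, B1–B3, B3–B4
Each bag holds 5 vertices, so the decomposition has width 4, which upper-bounds the treewidth. On the other hand G contains the 5-clique {0, 1, 2, 4, 5}. A clique must lie in a single bag of any decomposition, so no decomposition can have width below 4. Therefore the treewidth is 4.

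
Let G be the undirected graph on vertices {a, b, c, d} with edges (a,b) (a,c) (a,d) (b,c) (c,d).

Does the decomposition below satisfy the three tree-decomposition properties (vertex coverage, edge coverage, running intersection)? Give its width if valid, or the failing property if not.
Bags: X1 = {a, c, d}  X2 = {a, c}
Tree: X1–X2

A tree decomposition must satisfy three properties: every vertex lies in some bag; for every edge, both endpoints lie together in some bag; and for every vertex, the bags containing it form a connected subtree. Here vertex b appears in no bag, so the decomposition is invalid.

No — vertex b appears in no bag.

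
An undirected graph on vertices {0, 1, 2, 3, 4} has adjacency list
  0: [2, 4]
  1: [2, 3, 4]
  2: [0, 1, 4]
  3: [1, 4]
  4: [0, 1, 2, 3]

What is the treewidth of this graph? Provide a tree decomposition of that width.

Treewidth 2.
One such decomposition:
Bags: B1 = {1, 2, 4}  B2 = {0, 2, 4}  B3 = {1, 3, 4}
Tree: B1–B2, B1–B3

Each bag holds 3 vertices, so the decomposition has width 2, which upper-bounds the treewidth. For the lower bound, the 3 vertices {0, 2, 4} are pairwise adjacent, and any tree decomposition puts a clique entirely inside one bag — forcing width ≥ 2. Therefore the treewidth is 2.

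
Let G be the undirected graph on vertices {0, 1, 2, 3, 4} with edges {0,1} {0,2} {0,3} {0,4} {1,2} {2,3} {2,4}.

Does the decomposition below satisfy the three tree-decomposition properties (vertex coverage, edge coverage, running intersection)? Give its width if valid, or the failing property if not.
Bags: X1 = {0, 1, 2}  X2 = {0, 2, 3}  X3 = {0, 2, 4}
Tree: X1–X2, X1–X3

Yes; width 2.

Every vertex of G appears in some bag (union = {0, 1, 2, 3, 4}); every edge is covered by a bag; and for each vertex v the set of bags containing v is connected in the bag tree. The decomposition is therefore valid. The largest bag has 3 vertices, so the width is 2.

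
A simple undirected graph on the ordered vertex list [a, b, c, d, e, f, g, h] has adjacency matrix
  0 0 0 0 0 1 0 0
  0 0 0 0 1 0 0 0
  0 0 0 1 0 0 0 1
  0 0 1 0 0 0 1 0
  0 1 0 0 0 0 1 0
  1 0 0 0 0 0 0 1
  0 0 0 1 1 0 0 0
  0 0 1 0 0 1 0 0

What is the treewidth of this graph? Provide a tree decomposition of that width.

The largest bag has 2 vertices, giving width 1; this decomposition certifies tw(G) ≤ 1. G has an edge, so its treewidth is at least 1. The upper and lower bounds meet at 1, so that is the treewidth.

Treewidth 1.
Bags: B1 = {b, e}  B2 = {e, g}  B3 = {d, g}  B4 = {c, d}  B5 = {c, h}  B6 = {f, h}  B7 = {a, f}
Tree: B1–B2, B2–B3, B3–B4, B4–B5, B5–B6, B6–B7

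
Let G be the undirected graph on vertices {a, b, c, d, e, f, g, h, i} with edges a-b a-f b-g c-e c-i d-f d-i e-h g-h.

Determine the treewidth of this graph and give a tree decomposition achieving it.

Every bag has size at most 3, so the width is 3 − 1 = 2 and tw(G) ≤ 2. Since i–c–e–h–g–b–a–f–d–i is a cycle in G, G is not acyclic. Forests are exactly the graphs of treewidth ≤ 1, so tw(G) ≥ 2. Therefore the treewidth is 2.

Treewidth 2.
One such decomposition:
Bags: B1 = {c, e, i}  B2 = {e, h, i}  B3 = {g, h, i}  B4 = {b, g, i}  B5 = {a, b, i}  B6 = {a, f, i}  B7 = {d, f, i}
Tree: B1–B2, B2–B3, B3–B4, B4–B5, B5–B6, B6–B7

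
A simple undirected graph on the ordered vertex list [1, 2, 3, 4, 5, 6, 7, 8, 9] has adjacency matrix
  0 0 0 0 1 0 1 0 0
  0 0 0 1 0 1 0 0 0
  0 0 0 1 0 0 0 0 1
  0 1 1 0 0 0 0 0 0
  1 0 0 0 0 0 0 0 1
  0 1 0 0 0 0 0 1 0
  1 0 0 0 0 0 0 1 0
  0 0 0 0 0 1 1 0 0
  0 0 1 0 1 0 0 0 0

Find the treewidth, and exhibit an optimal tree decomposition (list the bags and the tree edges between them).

Each bag holds 3 vertices, so the decomposition has width 2, which upper-bounds the treewidth. The edges 6–2–4–3–9–5–1–7–8–6 form a cycle, so G is not a tree and its treewidth is at least 2. Combining the bounds, tw(G) = 2.

Treewidth 2.
One such decomposition:
Bags: B1 = {2, 4, 6}  B2 = {3, 4, 6}  B3 = {3, 6, 9}  B4 = {5, 6, 9}  B5 = {1, 5, 6}  B6 = {1, 6, 7}  B7 = {6, 7, 8}
Tree: B1–B2, B2–B3, B3–B4, B4–B5, B5–B6, B6–B7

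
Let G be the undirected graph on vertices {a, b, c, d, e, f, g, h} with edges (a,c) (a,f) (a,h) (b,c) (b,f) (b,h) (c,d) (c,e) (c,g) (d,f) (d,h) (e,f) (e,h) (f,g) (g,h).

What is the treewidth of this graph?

A width-3 tree decomposition is:
Bags: B1 = {a, c, f, h}  B2 = {c, e, f, h}  B3 = {b, c, f, h}  B4 = {c, d, f, h}  B5 = {c, f, g, h}
Tree: B1–B2, B2–B3, B3–B4, B4–B5
Each bag holds 4 vertices, so the decomposition has width 3, which upper-bounds the treewidth. For the lower bound: the 4 vertex sets {a,f}, {c,e}, {h}, {b} are disjoint, each induces a connected subgraph, and every pair is joined by at least one edge of G. Contracting each set to a single vertex therefore yields K_{4} as a minor, and since treewidth is minor-monotone, tw(G) ≥ tw(K_{4}) = 3. Hence tw(G) = 3 exactly.

3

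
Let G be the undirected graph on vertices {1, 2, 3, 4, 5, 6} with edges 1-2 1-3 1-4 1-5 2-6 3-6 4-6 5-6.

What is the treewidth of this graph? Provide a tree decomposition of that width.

Each bag holds 3 vertices, so the decomposition has width 2, which upper-bounds the treewidth. The edges 1–4–6–5–1 form a cycle, so G is not a tree and its treewidth is at least 2. Therefore the treewidth is 2.

Treewidth 2.
One optimal decomposition is:
Bags: B1 = {1, 4, 6}  B2 = {1, 5, 6}  B3 = {1, 3, 6}  B4 = {1, 2, 6}
Tree: B1–B2, B2–B3, B3–B4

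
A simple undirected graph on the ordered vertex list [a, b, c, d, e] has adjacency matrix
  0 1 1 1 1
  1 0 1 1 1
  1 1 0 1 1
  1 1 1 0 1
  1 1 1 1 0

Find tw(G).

4

A width-4 tree decomposition is:
Bags: B1 = {a, b, c, d, e}
Tree: (single bag)
A single bag containing all 5 vertices is trivially a valid decomposition of width 4. For the lower bound, the 5 vertices {a, b, c, d, e} are pairwise adjacent, and any tree decomposition puts a clique entirely inside one bag — forcing width ≥ 4. Hence tw(G) = 4 exactly.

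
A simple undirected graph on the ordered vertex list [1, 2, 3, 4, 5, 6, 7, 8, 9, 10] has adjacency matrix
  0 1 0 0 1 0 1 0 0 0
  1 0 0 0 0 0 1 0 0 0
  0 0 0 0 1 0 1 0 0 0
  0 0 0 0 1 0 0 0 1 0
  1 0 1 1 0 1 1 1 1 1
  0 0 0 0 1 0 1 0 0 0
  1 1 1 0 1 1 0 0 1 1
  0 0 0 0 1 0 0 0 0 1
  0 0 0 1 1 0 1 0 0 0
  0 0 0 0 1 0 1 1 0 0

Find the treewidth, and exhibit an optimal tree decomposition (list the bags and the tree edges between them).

Treewidth 2.
Bags: B1 = {1, 5, 7}  B2 = {5, 6, 7}  B3 = {3, 5, 7}  B4 = {5, 7, 9}  B5 = {4, 5, 9}  B6 = {5, 7, 10}  B7 = {5, 8, 10}  B8 = {1, 2, 7}
Tree: B1–B2, B2–B3, B1–B4, B4–B5, B2–B6, B6–B7, B1–B8

Every bag has size at most 3, so the width is 3 − 1 = 2 and tw(G) ≤ 2. For the lower bound, the 3 vertices {1, 2, 7} are pairwise adjacent, and any tree decomposition puts a clique entirely inside one bag — forcing width ≥ 2. Hence tw(G) = 2 exactly.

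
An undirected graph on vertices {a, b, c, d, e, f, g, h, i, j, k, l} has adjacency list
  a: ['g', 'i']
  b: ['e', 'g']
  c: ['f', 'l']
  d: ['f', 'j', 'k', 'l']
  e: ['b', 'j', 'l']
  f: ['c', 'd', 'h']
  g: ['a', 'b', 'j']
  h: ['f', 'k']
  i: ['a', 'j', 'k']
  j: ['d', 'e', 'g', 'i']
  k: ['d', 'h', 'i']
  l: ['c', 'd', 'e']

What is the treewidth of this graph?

A width-3 tree decomposition is:
Bags: B1 = {c, f, h, l}  B2 = {d, f, h, l}  B3 = {d, h, k, l}  B4 = {d, e, k, l}  B5 = {d, e, j, k}  B6 = {e, i, j, k}  B7 = {b, e, i, j}  B8 = {b, g, i, j}  B9 = {a, b, g, i}
Tree: B1–B2, B2–B3, B3–B4, B4–B5, B5–B6, B6–B7, B7–B8, B8–B9
Each bag holds 4 vertices, so the decomposition has width 3, which upper-bounds the treewidth. For the lower bound: the 4 vertex sets {c,f,h}, {l}, {d}, {e,i,j,k} are disjoint, each induces a connected subgraph, and every pair is joined by at least one edge of G. Contracting each set to a single vertex therefore yields K_{4} as a minor, and since treewidth is minor-monotone, tw(G) ≥ tw(K_{4}) = 3. The upper and lower bounds meet at 3, so that is the treewidth.

3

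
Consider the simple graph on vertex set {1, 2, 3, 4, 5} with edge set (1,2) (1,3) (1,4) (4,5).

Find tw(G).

1

A width-1 tree decomposition is:
Bags: B1 = {1, 2}  B2 = {1, 4}  B3 = {4, 5}  B4 = {1, 3}
Tree: B1–B2, B2–B3, B1–B4
Every bag has size at most 2, so the width is 2 − 1 = 1 and tw(G) ≤ 1. Any graph with an edge has treewidth ≥ 1, and G has the edge 1–2. The upper and lower bounds meet at 1, so that is the treewidth.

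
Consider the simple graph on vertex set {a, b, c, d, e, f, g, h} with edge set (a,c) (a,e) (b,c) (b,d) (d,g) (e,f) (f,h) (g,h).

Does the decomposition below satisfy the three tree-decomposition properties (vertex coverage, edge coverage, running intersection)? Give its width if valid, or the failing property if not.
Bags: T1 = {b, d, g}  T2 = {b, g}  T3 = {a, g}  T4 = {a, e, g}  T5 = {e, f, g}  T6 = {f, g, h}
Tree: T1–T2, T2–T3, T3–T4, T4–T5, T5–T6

No — vertex c appears in no bag.

A tree decomposition must satisfy three properties: every vertex lies in some bag; for every edge, both endpoints lie together in some bag; and for every vertex, the bags containing it form a connected subtree. Here vertex c appears in no bag, so the decomposition is invalid.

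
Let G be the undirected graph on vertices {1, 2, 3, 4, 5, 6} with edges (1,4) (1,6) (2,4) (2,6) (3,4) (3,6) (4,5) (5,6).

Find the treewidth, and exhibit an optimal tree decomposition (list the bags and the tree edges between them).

Treewidth 2.
Bags: B1 = {4, 5, 6}  B2 = {3, 4, 6}  B3 = {1, 4, 6}  B4 = {2, 4, 6}
Tree: B1–B2, B2–B3, B3–B4

Every bag has size at most 3, so the width is 3 − 1 = 2 and tw(G) ≤ 2. The edges 5–4–3–6–5 form a cycle, so G is not a tree and its treewidth is at least 2. Therefore the treewidth is 2.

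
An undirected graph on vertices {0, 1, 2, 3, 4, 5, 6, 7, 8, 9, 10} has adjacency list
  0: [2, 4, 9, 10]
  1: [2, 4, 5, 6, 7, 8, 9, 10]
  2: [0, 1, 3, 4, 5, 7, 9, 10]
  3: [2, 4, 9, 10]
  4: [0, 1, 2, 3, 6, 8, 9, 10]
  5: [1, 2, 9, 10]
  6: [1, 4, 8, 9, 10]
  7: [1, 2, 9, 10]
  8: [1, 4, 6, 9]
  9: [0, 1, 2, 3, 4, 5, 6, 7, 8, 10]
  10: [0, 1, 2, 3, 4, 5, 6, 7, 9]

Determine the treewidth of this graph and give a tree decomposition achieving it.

Each bag holds 5 vertices, so the decomposition has width 4, which upper-bounds the treewidth. On the other hand G contains the 5-clique {1, 4, 6, 8, 9}. A clique must lie in a single bag of any decomposition, so no decomposition can have width below 4. The upper and lower bounds meet at 4, so that is the treewidth.

Treewidth 4.
One such decomposition:
Bags: B1 = {1, 2, 4, 9, 10}  B2 = {1, 2, 5, 9, 10}  B3 = {1, 4, 6, 9, 10}  B4 = {1, 4, 6, 8, 9}  B5 = {2, 3, 4, 9, 10}  B6 = {1, 2, 7, 9, 10}  B7 = {0, 2, 4, 9, 10}
Tree: B1–B2, B1–B3, B3–B4, B1–B5, B2–B6, B5–B7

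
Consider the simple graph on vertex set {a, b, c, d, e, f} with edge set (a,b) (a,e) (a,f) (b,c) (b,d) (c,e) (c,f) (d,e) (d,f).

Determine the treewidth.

3

A width-3 tree decomposition is:
Bags: B1 = {b, c, e, f}  B2 = {a, b, e, f}  B3 = {b, d, e, f}
Tree: B1–B2, B2–B3
Each bag holds 4 vertices, so the decomposition has width 3, which upper-bounds the treewidth. For the lower bound: the 4 vertex sets {c,f}, {a,e}, {b}, {d} are disjoint, each induces a connected subgraph, and every pair is joined by at least one edge of G. Contracting each set to a single vertex therefore yields K_{4} as a minor, and since treewidth is minor-monotone, tw(G) ≥ tw(K_{4}) = 3. Combining the bounds, tw(G) = 3.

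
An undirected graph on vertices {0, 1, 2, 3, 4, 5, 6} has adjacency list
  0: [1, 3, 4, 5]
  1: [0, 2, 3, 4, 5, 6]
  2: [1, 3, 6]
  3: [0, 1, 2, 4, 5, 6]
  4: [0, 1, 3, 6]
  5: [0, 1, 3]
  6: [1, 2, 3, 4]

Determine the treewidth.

A width-3 tree decomposition is:
Bags: B1 = {0, 1, 3, 4}  B2 = {1, 3, 4, 6}  B3 = {1, 2, 3, 6}  B4 = {0, 1, 3, 5}
Tree: B1–B2, B2–B3, B1–B4
Every bag has size at most 4, so the width is 4 − 1 = 3 and tw(G) ≤ 3. On the other hand G contains the 4-clique {0, 1, 3, 4}. A clique must lie in a single bag of any decomposition, so no decomposition can have width below 3. Hence tw(G) = 3 exactly.

3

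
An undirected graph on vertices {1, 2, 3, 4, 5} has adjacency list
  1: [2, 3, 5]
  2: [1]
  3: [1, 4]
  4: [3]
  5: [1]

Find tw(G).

A width-1 tree decomposition is:
Bags: B1 = {1, 2}  B2 = {1, 3}  B3 = {1, 5}  B4 = {3, 4}
Tree: B1–B2, B1–B3, B2–B4
The largest bag has 2 vertices, giving width 1; this decomposition certifies tw(G) ≤ 1. Since G has at least one edge (e.g. 2–1), it is not an edgeless graph, so tw(G) ≥ 1. The upper and lower bounds meet at 1, so that is the treewidth.

1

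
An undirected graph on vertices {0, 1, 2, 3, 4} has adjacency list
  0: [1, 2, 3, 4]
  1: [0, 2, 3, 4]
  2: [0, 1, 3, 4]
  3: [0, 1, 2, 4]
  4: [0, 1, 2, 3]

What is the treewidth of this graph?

A width-4 tree decomposition is:
Bags: B1 = {0, 1, 2, 3, 4}
Tree: (single bag)
A single bag containing all 5 vertices is trivially a valid decomposition of width 4. For the lower bound, the 5 vertices {0, 1, 2, 3, 4} are pairwise adjacent, and any tree decomposition puts a clique entirely inside one bag — forcing width ≥ 4. Hence tw(G) = 4 exactly.

4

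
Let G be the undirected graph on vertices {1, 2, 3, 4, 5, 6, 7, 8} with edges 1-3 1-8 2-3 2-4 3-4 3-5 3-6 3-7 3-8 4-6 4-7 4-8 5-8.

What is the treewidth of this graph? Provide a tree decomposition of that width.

Treewidth 2.
Bags: B1 = {3, 4, 6}  B2 = {3, 4, 7}  B3 = {3, 4, 8}  B4 = {1, 3, 8}  B5 = {3, 5, 8}  B6 = {2, 3, 4}
Tree: B1–B2, B2–B3, B3–B4, B4–B5, B1–B6

Every bag has size at most 3, so the width is 3 − 1 = 2 and tw(G) ≤ 2. Conversely, {1, 3, 8} is a clique of size 3, and the vertices of any clique must share a bag in every tree decomposition; so some bag has ≥ 3 vertices and tw(G) ≥ 2. The upper and lower bounds meet at 2, so that is the treewidth.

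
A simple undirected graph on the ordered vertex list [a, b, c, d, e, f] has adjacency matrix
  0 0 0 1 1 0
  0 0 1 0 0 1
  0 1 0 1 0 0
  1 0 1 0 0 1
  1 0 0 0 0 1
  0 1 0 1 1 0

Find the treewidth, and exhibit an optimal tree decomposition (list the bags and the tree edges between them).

Each bag holds 3 vertices, so the decomposition has width 2, which upper-bounds the treewidth. Since b–c–d–f–b is a cycle in G, G is not acyclic. Forests are exactly the graphs of treewidth ≤ 1, so tw(G) ≥ 2. Combining the bounds, tw(G) = 2.

Treewidth 2.
Bags: B1 = {b, c, f}  B2 = {c, d, f}  B3 = {d, e, f}  B4 = {a, d, e}
Tree: B1–B2, B2–B3, B3–B4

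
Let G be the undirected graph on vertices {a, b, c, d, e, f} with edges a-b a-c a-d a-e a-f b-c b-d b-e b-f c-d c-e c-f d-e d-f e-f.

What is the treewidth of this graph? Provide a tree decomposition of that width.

Treewidth 5.
Bags: B1 = {a, b, c, d, e, f}
Tree: (single bag)

A single bag containing all 6 vertices is trivially a valid decomposition of width 5. For the lower bound, the 6 vertices {a, b, c, d, e, f} are pairwise adjacent, and any tree decomposition puts a clique entirely inside one bag — forcing width ≥ 5. Therefore the treewidth is 5.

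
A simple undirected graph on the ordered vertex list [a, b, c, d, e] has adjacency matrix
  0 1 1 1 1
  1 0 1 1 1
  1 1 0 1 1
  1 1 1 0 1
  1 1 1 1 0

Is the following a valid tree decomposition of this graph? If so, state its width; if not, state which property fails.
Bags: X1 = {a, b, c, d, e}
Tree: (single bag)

Yes; width 4.

Checking the three conditions: (i) the bags cover all of {a, b, c, d, e}; (ii) for each edge, some bag contains both endpoints; (iii) the bags containing any fixed vertex form a subtree. All hold, so the decomposition is valid with width 5 − 1 = 4.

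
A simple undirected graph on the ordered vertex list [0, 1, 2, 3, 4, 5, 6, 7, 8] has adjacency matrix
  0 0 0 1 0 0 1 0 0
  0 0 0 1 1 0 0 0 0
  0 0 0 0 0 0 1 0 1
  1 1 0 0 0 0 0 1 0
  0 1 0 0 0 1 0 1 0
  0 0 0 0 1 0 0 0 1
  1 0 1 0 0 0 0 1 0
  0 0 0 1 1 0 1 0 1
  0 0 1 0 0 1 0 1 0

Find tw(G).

A width-3 tree decomposition is:
Bags: B1 = {0, 2, 3, 6}  B2 = {2, 3, 6, 7}  B3 = {2, 3, 7, 8}  B4 = {1, 3, 7, 8}  B5 = {1, 4, 7, 8}  B6 = {1, 4, 5, 8}
Tree: B1–B2, B2–B3, B3–B4, B4–B5, B5–B6
Each bag holds 4 vertices, so the decomposition has width 3, which upper-bounds the treewidth. For the lower bound: the 4 vertex sets {0,2,6}, {3}, {7}, {1,4,5,8} are disjoint, each induces a connected subgraph, and every pair is joined by at least one edge of G. Contracting each set to a single vertex therefore yields K_{4} as a minor, and since treewidth is minor-monotone, tw(G) ≥ tw(K_{4}) = 3. Therefore the treewidth is 3.

3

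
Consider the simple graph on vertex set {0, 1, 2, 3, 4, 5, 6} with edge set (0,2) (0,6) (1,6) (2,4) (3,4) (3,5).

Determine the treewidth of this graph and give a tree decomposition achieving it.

Each bag holds 2 vertices, so the decomposition has width 1, which upper-bounds the treewidth. G has an edge, so its treewidth is at least 1. Hence tw(G) = 1 exactly.

Treewidth 1.
Bags: B1 = {1, 6}  B2 = {0, 6}  B3 = {0, 2}  B4 = {2, 4}  B5 = {3, 4}  B6 = {3, 5}
Tree: B1–B2, B2–B3, B3–B4, B4–B5, B5–B6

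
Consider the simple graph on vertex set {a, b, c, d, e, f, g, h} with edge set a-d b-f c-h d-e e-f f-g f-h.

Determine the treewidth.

A width-1 tree decomposition is:
Bags: B1 = {e, f}  B2 = {b, f}  B3 = {f, h}  B4 = {d, e}  B5 = {c, h}  B6 = {a, d}  B7 = {f, g}
Tree: B1–B2, B1–B3, B1–B4, B3–B5, B4–B6, B3–B7
The largest bag has 2 vertices, giving width 1; this decomposition certifies tw(G) ≤ 1. Since G has at least one edge (e.g. f–e), it is not an edgeless graph, so tw(G) ≥ 1. Combining the bounds, tw(G) = 1.

1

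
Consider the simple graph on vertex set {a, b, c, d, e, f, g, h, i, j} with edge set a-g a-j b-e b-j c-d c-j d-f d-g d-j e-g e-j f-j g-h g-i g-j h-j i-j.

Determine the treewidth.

A width-2 tree decomposition is:
Bags: B1 = {a, g, j}  B2 = {g, h, j}  B3 = {e, g, j}  B4 = {g, i, j}  B5 = {b, e, j}  B6 = {d, g, j}  B7 = {c, d, j}  B8 = {d, f, j}
Tree: B1–B2, B2–B3, B2–B4, B3–B5, B2–B6, B6–B7, B6–B8
The largest bag has 3 vertices, giving width 2; this decomposition certifies tw(G) ≤ 2. On the other hand G contains the 3-clique {d, g, j}. A clique must lie in a single bag of any decomposition, so no decomposition can have width below 2. Hence tw(G) = 2 exactly.

2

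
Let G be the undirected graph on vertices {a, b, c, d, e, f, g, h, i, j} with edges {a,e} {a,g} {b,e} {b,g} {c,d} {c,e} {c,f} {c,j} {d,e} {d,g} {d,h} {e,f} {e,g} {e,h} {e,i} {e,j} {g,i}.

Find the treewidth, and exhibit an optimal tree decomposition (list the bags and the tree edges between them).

Each bag holds 3 vertices, so the decomposition has width 2, which upper-bounds the treewidth. For the lower bound, the 3 vertices {c, e, f} are pairwise adjacent, and any tree decomposition puts a clique entirely inside one bag — forcing width ≥ 2. Therefore the treewidth is 2.

Treewidth 2.
Bags: B1 = {c, d, e}  B2 = {d, e, g}  B3 = {c, e, j}  B4 = {a, e, g}  B5 = {c, e, f}  B6 = {e, g, i}  B7 = {d, e, h}  B8 = {b, e, g}
Tree: B1–B2, B1–B3, B2–B4, B3–B5, B2–B6, B2–B7, B2–B8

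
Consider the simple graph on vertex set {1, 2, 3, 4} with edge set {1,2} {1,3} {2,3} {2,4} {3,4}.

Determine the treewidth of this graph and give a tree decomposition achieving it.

Each bag holds 3 vertices, so the decomposition has width 2, which upper-bounds the treewidth. On the other hand G contains the 3-clique {1, 2, 3}. A clique must lie in a single bag of any decomposition, so no decomposition can have width below 2. Combining the bounds, tw(G) = 2.

Treewidth 2.
One optimal decomposition is:
Bags: B1 = {2, 3, 4}  B2 = {1, 2, 3}
Tree: B1–B2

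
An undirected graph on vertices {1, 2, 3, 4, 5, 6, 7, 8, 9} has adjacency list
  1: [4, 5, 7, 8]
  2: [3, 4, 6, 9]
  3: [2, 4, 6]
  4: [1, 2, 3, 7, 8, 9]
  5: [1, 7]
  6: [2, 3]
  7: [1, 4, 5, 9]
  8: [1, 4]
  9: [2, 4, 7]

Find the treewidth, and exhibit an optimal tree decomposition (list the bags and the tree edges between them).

Each bag holds 3 vertices, so the decomposition has width 2, which upper-bounds the treewidth. For the lower bound, the 3 vertices {1, 4, 8} are pairwise adjacent, and any tree decomposition puts a clique entirely inside one bag — forcing width ≥ 2. Hence tw(G) = 2 exactly.

Treewidth 2.
One optimal decomposition is:
Bags: B1 = {4, 7, 9}  B2 = {1, 4, 7}  B3 = {2, 4, 9}  B4 = {2, 3, 4}  B5 = {2, 3, 6}  B6 = {1, 4, 8}  B7 = {1, 5, 7}
Tree: B1–B2, B1–B3, B3–B4, B4–B5, B2–B6, B2–B7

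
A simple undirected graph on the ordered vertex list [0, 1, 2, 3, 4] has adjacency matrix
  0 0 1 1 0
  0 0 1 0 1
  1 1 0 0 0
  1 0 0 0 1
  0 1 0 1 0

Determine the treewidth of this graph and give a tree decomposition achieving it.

Every bag has size at most 3, so the width is 3 − 1 = 2 and tw(G) ≤ 2. For the lower bound, G contains the cycle 0–2–1–4–3–0, so G is not a forest; only forests have treewidth ≤ 1, hence tw(G) ≥ 2. The upper and lower bounds meet at 2, so that is the treewidth.

Treewidth 2.
One such decomposition:
Bags: B1 = {0, 1, 2}  B2 = {0, 1, 4}  B3 = {0, 3, 4}
Tree: B1–B2, B2–B3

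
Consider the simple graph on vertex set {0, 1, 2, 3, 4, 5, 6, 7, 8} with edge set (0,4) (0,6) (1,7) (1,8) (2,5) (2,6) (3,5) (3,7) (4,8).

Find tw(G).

A width-2 tree decomposition is:
Bags: B1 = {2, 3, 5}  B2 = {2, 3, 7}  B3 = {1, 2, 7}  B4 = {1, 2, 8}  B5 = {2, 4, 8}  B6 = {0, 2, 4}  B7 = {0, 2, 6}
Tree: B1–B2, B2–B3, B3–B4, B4–B5, B5–B6, B6–B7
The largest bag has 3 vertices, giving width 2; this decomposition certifies tw(G) ≤ 2. For the lower bound, G contains the cycle 2–5–3–7–1–8–4–0–6–2, so G is not a forest; only forests have treewidth ≤ 1, hence tw(G) ≥ 2. Hence tw(G) = 2 exactly.

2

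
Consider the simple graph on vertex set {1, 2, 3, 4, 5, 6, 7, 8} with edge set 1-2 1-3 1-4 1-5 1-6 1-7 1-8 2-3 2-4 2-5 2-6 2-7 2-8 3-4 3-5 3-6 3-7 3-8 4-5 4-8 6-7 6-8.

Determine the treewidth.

A width-4 tree decomposition is:
Bags: B1 = {1, 2, 3, 6, 8}  B2 = {1, 2, 3, 4, 8}  B3 = {1, 2, 3, 4, 5}  B4 = {1, 2, 3, 6, 7}
Tree: B1–B2, B2–B3, B1–B4
Each bag holds 5 vertices, so the decomposition has width 4, which upper-bounds the treewidth. On the other hand G contains the 5-clique {1, 2, 3, 4, 8}. A clique must lie in a single bag of any decomposition, so no decomposition can have width below 4. The upper and lower bounds meet at 4, so that is the treewidth.

4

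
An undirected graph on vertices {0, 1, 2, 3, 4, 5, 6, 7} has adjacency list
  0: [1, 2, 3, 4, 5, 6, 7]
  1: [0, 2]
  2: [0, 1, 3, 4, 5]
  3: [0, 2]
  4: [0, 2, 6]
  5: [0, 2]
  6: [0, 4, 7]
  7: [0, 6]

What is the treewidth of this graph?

2

A width-2 tree decomposition is:
Bags: B1 = {0, 2, 4}  B2 = {0, 2, 5}  B3 = {0, 1, 2}  B4 = {0, 4, 6}  B5 = {0, 2, 3}  B6 = {0, 6, 7}
Tree: B1–B2, B1–B3, B1–B4, B1–B5, B4–B6
Every bag has size at most 3, so the width is 3 − 1 = 2 and tw(G) ≤ 2. For the lower bound, the 3 vertices {0, 1, 2} are pairwise adjacent, and any tree decomposition puts a clique entirely inside one bag — forcing width ≥ 2. Therefore the treewidth is 2.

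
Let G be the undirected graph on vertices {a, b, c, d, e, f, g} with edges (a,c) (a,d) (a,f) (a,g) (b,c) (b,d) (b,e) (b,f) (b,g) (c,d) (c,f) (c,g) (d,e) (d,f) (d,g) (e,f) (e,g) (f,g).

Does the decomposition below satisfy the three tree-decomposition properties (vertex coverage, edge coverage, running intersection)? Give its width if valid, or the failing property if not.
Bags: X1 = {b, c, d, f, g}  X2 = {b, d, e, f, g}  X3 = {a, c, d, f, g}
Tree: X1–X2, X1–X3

Yes; width 4.

Vertex coverage: the bags together contain {a, b, c, d, e, f, g}, the full vertex set. Edge coverage: each edge of G has both endpoints in at least one bag. Running intersection: for every vertex, the bags containing it form a connected subtree. All three properties hold, so this is a valid tree decomposition of width max|bag| − 1 = 4, and hence tw(G) ≤ 4.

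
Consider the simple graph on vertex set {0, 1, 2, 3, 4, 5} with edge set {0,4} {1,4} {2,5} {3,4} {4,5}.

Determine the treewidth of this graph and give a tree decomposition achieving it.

Treewidth 1.
One such decomposition:
Bags: B1 = {4, 5}  B2 = {2, 5}  B3 = {3, 4}  B4 = {0, 4}  B5 = {1, 4}
Tree: B1–B2, B1–B3, B3–B4, B4–B5

The largest bag has 2 vertices, giving width 1; this decomposition certifies tw(G) ≤ 1. Since G has at least one edge (e.g. 4–5), it is not an edgeless graph, so tw(G) ≥ 1. Hence tw(G) = 1 exactly.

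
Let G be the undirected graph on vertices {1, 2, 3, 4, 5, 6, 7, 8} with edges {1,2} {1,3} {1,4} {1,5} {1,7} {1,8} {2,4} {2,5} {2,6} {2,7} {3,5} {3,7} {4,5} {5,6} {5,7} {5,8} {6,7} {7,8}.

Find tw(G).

A width-3 tree decomposition is:
Bags: B1 = {1, 2, 5, 7}  B2 = {1, 3, 5, 7}  B3 = {1, 2, 4, 5}  B4 = {2, 5, 6, 7}  B5 = {1, 5, 7, 8}
Tree: B1–B2, B1–B3, B1–B4, B1–B5
Each bag holds 4 vertices, so the decomposition has width 3, which upper-bounds the treewidth. On the other hand G contains the 4-clique {1, 2, 4, 5}. A clique must lie in a single bag of any decomposition, so no decomposition can have width below 3. The upper and lower bounds meet at 3, so that is the treewidth.

3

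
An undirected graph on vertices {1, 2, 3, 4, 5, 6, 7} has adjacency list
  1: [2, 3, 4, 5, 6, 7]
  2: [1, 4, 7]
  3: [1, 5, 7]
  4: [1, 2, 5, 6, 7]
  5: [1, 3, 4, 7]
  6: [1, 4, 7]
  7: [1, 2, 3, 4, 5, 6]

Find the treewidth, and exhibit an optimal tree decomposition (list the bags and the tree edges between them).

Treewidth 3.
One such decomposition:
Bags: B1 = {1, 4, 5, 7}  B2 = {1, 2, 4, 7}  B3 = {1, 3, 5, 7}  B4 = {1, 4, 6, 7}
Tree: B1–B2, B1–B3, B1–B4

The largest bag has 4 vertices, giving width 3; this decomposition certifies tw(G) ≤ 3. For the lower bound, the 4 vertices {1, 3, 5, 7} are pairwise adjacent, and any tree decomposition puts a clique entirely inside one bag — forcing width ≥ 3. Therefore the treewidth is 3.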